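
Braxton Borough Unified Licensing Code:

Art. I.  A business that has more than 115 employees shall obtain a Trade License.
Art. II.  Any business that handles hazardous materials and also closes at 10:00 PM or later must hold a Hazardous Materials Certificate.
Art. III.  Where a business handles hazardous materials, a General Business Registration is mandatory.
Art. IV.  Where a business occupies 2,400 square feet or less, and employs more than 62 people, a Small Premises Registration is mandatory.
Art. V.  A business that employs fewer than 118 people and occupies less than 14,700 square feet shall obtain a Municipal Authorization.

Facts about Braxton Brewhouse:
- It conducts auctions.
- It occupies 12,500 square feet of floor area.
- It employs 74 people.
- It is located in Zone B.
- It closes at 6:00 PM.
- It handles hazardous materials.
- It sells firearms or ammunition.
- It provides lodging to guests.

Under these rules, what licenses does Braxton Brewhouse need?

General Business Registration, Municipal Authorization

Art. I. employees 74 ≤ 115 → Trade License not required.
Art. II. handles hazardous materials; closes 6:00 PM, at/before 10:00 PM → Hazardous Materials Certificate not required.
Art. III. handles hazardous materials → General Business Registration required.
Art. IV. floor area 12,500 square feet > 2,400 square feet; employees 74 > 62 → Small Premises Registration not required.
Art. V. employees 74 < 118; floor area 12,500 square feet < 14,700 square feet → Municipal Authorization required.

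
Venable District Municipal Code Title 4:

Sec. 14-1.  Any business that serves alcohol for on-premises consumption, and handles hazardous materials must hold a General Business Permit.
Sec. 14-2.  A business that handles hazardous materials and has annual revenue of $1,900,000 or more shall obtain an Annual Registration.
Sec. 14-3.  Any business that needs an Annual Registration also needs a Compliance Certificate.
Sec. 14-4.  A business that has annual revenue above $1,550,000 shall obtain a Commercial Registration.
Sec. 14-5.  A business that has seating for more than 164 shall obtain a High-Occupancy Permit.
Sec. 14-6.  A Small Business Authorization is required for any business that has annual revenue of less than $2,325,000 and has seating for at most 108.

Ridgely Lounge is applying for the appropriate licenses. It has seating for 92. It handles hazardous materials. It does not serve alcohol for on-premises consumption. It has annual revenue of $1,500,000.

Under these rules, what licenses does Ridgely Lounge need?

Sec. 14-1. does not serve alcohol for on-premises consumption; handles hazardous materials → General Business Permit not required.
Sec. 14-2. handles hazardous materials; revenue $1,500,000 < $1,900,000 → Annual Registration not required.
Sec. 14-3. Annual Registration is not required → no effect.
Sec. 14-4. revenue $1,500,000 ≤ $1,550,000 → Commercial Registration not required.
Sec. 14-5. seating 92 ≤ 164 → High-Occupancy Permit not required.
Sec. 14-6. revenue $1,500,000 < $2,325,000; seating 92 ≤ 108 → Small Business Authorization required.

Small Business Authorization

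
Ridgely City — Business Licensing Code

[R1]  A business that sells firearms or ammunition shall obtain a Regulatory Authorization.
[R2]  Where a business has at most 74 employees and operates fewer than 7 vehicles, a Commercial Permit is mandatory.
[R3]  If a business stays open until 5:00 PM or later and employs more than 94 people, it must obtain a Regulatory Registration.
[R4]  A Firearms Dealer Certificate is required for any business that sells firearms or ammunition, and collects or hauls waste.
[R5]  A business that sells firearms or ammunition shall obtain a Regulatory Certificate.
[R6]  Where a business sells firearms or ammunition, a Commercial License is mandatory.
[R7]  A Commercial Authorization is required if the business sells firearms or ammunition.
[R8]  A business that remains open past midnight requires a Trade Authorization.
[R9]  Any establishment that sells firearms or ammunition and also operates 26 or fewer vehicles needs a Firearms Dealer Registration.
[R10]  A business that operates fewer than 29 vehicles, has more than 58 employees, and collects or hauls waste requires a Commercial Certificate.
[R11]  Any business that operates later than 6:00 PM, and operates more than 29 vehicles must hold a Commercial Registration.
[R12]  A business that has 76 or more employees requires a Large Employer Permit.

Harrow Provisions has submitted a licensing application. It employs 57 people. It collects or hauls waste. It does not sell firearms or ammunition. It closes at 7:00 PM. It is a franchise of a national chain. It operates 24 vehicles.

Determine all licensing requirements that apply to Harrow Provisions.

None

[R1] does not sell firearms or ammunition → Regulatory Authorization not required.
[R2] employees 57 ≤ 74; vehicles 24 ≥ 7 → Commercial Permit not required.
[R3] closes 7:00 PM, after 5:00 PM; employees 57 ≤ 94 → Regulatory Registration not required.
[R4] does not sell firearms or ammunition; collects or hauls waste → Firearms Dealer Certificate not required.
[R5] does not sell firearms or ammunition → Regulatory Certificate not required.
[R6] does not sell firearms or ammunition → Commercial License not required.
[R7] does not sell firearms or ammunition → Commercial Authorization not required.
[R8] closes 7:00 PM, at/before midnight → Trade Authorization not required.
[R9] does not sell firearms or ammunition; vehicles 24 ≤ 26 → Firearms Dealer Registration not required.
[R10] vehicles 24 < 29; employees 57 ≤ 58; collects or hauls waste → Commercial Certificate not required.
[R11] closes 7:00 PM, after 6:00 PM; vehicles 24 ≤ 29 → Commercial Registration not required.
[R12] employees 57 < 76 → Large Employer Permit not required.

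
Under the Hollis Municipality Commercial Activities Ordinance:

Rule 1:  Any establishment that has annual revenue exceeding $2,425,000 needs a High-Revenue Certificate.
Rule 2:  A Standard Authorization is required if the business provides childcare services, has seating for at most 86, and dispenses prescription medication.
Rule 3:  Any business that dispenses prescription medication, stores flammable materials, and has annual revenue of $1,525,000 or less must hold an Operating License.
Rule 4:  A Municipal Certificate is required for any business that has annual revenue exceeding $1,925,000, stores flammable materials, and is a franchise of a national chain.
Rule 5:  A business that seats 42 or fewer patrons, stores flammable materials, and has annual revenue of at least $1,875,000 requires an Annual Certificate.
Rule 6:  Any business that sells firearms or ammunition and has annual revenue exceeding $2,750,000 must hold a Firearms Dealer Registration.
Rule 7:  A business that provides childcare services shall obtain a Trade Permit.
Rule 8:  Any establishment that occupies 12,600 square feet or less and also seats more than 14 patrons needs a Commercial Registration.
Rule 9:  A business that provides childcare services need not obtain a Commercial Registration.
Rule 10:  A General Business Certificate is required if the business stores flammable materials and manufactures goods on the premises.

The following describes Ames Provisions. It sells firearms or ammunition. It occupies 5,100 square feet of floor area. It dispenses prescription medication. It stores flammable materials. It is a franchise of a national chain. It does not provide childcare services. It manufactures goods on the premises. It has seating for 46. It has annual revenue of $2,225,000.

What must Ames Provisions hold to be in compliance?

Rule 1: revenue $2,225,000 ≤ $2,425,000 → High-Revenue Certificate not required.
Rule 2: does not provide childcare services; seating 46 ≤ 86; dispenses prescription medication → Standard Authorization not required.
Rule 3: dispenses prescription medication; stores flammable materials; revenue $2,225,000 > $1,525,000 → Operating License not required.
Rule 4: revenue $2,225,000 > $1,925,000; stores flammable materials; is a franchise of a national chain → Municipal Certificate required.
Rule 5: seating 46 > 42; stores flammable materials; revenue $2,225,000 ≥ $1,875,000 → Annual Certificate not required.
Rule 6: sells firearms or ammunition; revenue $2,225,000 ≤ $2,750,000 → Firearms Dealer Registration not required.
Rule 7: does not provide childcare services → Trade Permit not required.
Rule 8: floor area 5,100 square feet ≤ 12,600 square feet; seating 46 > 14 → Commercial Registration required.
Rule 9: does not provide childcare services → Commercial Registration exemption does not apply.
Rule 10: stores flammable materials; manufactures goods on the premises → General Business Certificate required.

Commercial Registration, General Business Certificate, Municipal Certificate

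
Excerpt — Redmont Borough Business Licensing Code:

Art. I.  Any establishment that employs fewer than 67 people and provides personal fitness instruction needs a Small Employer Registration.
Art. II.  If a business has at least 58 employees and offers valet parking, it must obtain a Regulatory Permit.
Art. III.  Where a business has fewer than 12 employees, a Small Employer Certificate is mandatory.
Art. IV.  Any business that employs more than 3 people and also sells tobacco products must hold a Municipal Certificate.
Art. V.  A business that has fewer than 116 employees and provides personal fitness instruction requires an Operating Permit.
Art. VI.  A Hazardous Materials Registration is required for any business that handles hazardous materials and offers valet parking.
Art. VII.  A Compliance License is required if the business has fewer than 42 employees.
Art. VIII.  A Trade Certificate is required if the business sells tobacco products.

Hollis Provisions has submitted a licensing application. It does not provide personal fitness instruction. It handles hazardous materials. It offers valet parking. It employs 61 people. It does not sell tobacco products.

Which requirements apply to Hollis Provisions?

Hazardous Materials Registration, Regulatory Permit

Art. I. employees 61 < 67; does not provide personal fitness instruction → Small Employer Registration not required.
Art. II. employees 61 ≥ 58; offers valet parking → Regulatory Permit required.
Art. III. employees 61 ≥ 12 → Small Employer Certificate not required.
Art. IV. employees 61 > 3; does not sell tobacco products → Municipal Certificate not required.
Art. V. employees 61 < 116; does not provide personal fitness instruction → Operating Permit not required.
Art. VI. handles hazardous materials; offers valet parking → Hazardous Materials Registration required.
Art. VII. employees 61 ≥ 42 → Compliance License not required.
Art. VIII. does not sell tobacco products → Trade Certificate not required.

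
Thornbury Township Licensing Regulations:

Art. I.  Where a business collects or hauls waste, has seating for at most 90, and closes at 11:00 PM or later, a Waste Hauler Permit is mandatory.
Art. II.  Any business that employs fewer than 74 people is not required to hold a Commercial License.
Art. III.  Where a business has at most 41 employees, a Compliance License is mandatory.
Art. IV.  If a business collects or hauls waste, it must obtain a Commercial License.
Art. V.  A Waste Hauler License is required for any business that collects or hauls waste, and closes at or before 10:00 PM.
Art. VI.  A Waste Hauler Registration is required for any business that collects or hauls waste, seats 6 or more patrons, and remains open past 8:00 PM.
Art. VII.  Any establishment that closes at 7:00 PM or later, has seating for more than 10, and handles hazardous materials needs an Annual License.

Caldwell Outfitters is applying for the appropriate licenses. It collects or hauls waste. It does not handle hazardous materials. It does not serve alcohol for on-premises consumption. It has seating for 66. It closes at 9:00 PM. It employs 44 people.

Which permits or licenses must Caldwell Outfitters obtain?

Waste Hauler License, Waste Hauler Registration

Art. I. collects or hauls waste; seating 66 ≤ 90; closes 9:00 PM, at/before 11:00 PM → Waste Hauler Permit not required.
Art. II. employees 44 < 74 → exempt from Commercial License.
Art. III. employees 44 > 41 → Compliance License not required.
Art. IV. collects or hauls waste → Commercial License required.
Art. V. collects or hauls waste; closes 9:00 PM, at/before 10:00 PM → Waste Hauler License required.
Art. VI. collects or hauls waste; seating 66 ≥ 6; closes 9:00 PM, after 8:00 PM → Waste Hauler Registration required.
Art. VII. closes 9:00 PM, after 7:00 PM; seating 66 > 10; does not handle hazardous materials → Annual License not required.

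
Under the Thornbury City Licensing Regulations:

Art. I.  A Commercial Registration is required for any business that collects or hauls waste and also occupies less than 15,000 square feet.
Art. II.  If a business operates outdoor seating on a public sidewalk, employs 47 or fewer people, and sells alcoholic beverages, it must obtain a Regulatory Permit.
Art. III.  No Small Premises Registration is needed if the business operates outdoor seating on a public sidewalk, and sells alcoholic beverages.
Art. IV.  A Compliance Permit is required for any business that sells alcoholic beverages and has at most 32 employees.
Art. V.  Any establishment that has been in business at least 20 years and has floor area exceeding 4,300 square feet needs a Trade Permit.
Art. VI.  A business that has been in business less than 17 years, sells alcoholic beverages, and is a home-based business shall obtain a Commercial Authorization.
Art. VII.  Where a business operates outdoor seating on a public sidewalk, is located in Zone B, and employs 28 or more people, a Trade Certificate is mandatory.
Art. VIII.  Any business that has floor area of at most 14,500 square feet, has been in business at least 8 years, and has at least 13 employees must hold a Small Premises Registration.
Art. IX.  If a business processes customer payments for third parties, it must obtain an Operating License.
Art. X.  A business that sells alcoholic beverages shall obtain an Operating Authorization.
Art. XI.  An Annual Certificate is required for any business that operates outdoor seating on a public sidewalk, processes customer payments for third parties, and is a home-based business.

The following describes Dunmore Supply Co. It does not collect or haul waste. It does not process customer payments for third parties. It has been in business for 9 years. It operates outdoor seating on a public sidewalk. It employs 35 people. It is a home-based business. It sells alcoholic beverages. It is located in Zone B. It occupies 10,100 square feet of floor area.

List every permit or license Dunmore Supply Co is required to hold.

Commercial Authorization, Operating Authorization, Regulatory Permit, Trade Certificate

Art. I. does not collect or haul waste; floor area 10,100 square feet < 15,000 square feet → Commercial Registration not required.
Art. II. operates outdoor seating on a public sidewalk; employees 35 ≤ 47; sells alcoholic beverages → Regulatory Permit required.
Art. III. operates outdoor seating on a public sidewalk; sells alcoholic beverages → exempt from Small Premises Registration.
Art. IV. sells alcoholic beverages; employees 35 > 32 → Compliance Permit not required.
Art. V. years in business 9 < 20; floor area 10,100 square feet > 4,300 square feet → Trade Permit not required.
Art. VI. years in business 9 < 17; sells alcoholic beverages; is a home-based business → Commercial Authorization required.
Art. VII. operates outdoor seating on a public sidewalk; is located in Zone B; employees 35 ≥ 28 → Trade Certificate required.
Art. VIII. floor area 10,100 square feet ≤ 14,500 square feet; years in business 9 ≥ 8; employees 35 ≥ 13 → Small Premises Registration required.
Art. IX. does not process customer payments for third parties → Operating License not required.
Art. X. sells alcoholic beverages → Operating Authorization required.
Art. XI. operates outdoor seating on a public sidewalk; does not process customer payments for third parties; is a home-based business → Annual Certificate not required.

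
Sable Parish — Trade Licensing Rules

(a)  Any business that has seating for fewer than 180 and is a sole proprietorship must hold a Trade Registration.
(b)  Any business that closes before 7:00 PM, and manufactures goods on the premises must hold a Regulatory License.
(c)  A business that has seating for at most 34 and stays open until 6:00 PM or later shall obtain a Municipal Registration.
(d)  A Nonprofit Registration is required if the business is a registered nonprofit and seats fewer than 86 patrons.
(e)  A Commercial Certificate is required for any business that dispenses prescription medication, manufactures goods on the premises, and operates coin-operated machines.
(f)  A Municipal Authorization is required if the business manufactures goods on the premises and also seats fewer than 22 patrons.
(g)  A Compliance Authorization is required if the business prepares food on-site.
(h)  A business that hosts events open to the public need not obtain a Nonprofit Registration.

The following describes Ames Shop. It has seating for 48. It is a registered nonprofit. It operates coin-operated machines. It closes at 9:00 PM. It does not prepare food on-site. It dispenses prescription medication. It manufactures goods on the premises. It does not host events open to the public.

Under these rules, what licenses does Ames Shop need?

Commercial Certificate, Nonprofit Registration

(a) seating 48 < 180; is a registered nonprofit (not: is a sole proprietorship) → Trade Registration not required.
(b) closes 9:00 PM, after 7:00 PM; manufactures goods on the premises → Regulatory License not required.
(c) seating 48 > 34; closes 9:00 PM, after 6:00 PM → Municipal Registration not required.
(d) is a registered nonprofit; seating 48 < 86 → Nonprofit Registration required.
(e) dispenses prescription medication; manufactures goods on the premises; operates coin-operated machines → Commercial Certificate required.
(f) manufactures goods on the premises; seating 48 ≥ 22 → Municipal Authorization not required.
(g) does not prepare food on-site → Compliance Authorization not required.
(h) does not host events open to the public → Nonprofit Registration exemption does not apply.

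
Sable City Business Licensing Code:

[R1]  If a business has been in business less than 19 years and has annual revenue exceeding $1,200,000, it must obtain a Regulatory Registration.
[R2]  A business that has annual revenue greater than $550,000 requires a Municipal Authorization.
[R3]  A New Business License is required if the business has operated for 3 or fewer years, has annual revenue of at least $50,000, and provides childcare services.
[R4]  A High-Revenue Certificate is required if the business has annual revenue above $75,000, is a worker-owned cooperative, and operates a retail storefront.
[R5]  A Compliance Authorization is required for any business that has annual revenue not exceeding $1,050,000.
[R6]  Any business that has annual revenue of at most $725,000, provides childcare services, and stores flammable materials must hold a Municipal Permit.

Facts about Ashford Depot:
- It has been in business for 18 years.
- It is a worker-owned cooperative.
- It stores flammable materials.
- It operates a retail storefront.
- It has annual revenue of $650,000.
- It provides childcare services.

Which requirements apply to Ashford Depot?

[R1] years in business 18 < 19; revenue $650,000 ≤ $1,200,000 → Regulatory Registration not required.
[R2] revenue $650,000 > $550,000 → Municipal Authorization required.
[R3] years in business 18 > 3; revenue $650,000 ≥ $50,000; provides childcare services → New Business License not required.
[R4] revenue $650,000 > $75,000; is a worker-owned cooperative; operates a retail storefront → High-Revenue Certificate required.
[R5] revenue $650,000 ≤ $1,050,000 → Compliance Authorization required.
[R6] revenue $650,000 ≤ $725,000; provides childcare services; stores flammable materials → Municipal Permit required.

Compliance Authorization, High-Revenue Certificate, Municipal Authorization, Municipal Permit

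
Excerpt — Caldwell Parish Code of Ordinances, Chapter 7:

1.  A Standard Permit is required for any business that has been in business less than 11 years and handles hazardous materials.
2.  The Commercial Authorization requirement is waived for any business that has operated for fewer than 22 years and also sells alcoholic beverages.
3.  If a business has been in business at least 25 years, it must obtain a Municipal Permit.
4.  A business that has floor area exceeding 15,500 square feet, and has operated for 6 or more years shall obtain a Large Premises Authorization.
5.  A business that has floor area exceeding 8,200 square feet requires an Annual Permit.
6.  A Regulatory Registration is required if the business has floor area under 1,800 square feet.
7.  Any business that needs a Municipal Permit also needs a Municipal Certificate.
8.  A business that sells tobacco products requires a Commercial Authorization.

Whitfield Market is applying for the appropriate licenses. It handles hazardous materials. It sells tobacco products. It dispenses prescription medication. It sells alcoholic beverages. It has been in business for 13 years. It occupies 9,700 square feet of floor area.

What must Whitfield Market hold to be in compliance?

Annual Permit

1. years in business 13 ≥ 11; handles hazardous materials → Standard Permit not required.
2. years in business 13 < 22; sells alcoholic beverages → exempt from Commercial Authorization.
3. years in business 13 < 25 → Municipal Permit not required.
4. floor area 9,700 square feet ≤ 15,500 square feet; years in business 13 ≥ 6 → Large Premises Authorization not required.
5. floor area 9,700 square feet > 8,200 square feet → Annual Permit required.
6. floor area 9,700 square feet ≥ 1,800 square feet → Regulatory Registration not required.
7. Municipal Permit is not required → no effect.
8. sells tobacco products → Commercial Authorization required.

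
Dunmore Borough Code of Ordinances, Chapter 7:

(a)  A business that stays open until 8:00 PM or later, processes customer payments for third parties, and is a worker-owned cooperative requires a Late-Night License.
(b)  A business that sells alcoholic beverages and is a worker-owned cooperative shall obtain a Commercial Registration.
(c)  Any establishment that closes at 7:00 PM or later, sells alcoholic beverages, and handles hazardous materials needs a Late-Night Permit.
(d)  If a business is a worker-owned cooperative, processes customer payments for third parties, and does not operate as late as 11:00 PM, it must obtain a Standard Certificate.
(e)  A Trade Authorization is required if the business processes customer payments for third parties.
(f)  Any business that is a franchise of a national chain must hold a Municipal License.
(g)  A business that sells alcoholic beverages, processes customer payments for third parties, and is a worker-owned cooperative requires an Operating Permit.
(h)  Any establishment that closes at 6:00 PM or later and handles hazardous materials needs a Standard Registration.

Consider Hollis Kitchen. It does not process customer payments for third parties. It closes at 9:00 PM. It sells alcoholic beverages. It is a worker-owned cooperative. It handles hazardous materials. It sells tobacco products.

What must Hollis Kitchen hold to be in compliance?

Commercial Registration, Late-Night Permit, Standard Registration

(a) closes 9:00 PM, after 8:00 PM; does not process customer payments for third parties; is a worker-owned cooperative → Late-Night License not required.
(b) sells alcoholic beverages; is a worker-owned cooperative → Commercial Registration required.
(c) closes 9:00 PM, after 7:00 PM; sells alcoholic beverages; handles hazardous materials → Late-Night Permit required.
(d) is a worker-owned cooperative; does not process customer payments for third parties; closes 9:00 PM, at/before 11:00 PM → Standard Certificate not required.
(e) does not process customer payments for third parties → Trade Authorization not required.
(f) is a worker-owned cooperative (not: is a franchise of a national chain) → Municipal License not required.
(g) sells alcoholic beverages; does not process customer payments for third parties; is a worker-owned cooperative → Operating Permit not required.
(h) closes 9:00 PM, after 6:00 PM; handles hazardous materials → Standard Registration required.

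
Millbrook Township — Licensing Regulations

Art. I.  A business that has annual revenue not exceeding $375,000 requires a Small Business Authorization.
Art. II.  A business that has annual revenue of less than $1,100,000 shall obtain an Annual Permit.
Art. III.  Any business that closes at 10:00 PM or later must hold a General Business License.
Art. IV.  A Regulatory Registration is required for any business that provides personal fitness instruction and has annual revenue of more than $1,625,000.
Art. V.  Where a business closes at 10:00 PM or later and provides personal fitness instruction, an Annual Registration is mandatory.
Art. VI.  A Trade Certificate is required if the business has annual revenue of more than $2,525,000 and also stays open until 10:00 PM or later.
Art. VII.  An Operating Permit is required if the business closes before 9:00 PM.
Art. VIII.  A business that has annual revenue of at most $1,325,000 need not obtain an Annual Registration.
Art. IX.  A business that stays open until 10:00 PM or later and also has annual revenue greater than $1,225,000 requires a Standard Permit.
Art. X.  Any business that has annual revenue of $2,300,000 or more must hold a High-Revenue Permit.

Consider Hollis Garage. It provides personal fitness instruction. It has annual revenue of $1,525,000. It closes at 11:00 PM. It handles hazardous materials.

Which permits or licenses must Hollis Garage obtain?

Annual Registration, General Business License, Standard Permit

Art. I. revenue $1,525,000 > $375,000 → Small Business Authorization not required.
Art. II. revenue $1,525,000 ≥ $1,100,000 → Annual Permit not required.
Art. III. closes 11:00 PM, after 10:00 PM → General Business License required.
Art. IV. provides personal fitness instruction; revenue $1,525,000 ≤ $1,625,000 → Regulatory Registration not required.
Art. V. closes 11:00 PM, after 10:00 PM; provides personal fitness instruction → Annual Registration required.
Art. VI. revenue $1,525,000 ≤ $2,525,000; closes 11:00 PM, after 10:00 PM → Trade Certificate not required.
Art. VII. closes 11:00 PM, after 9:00 PM → Operating Permit not required.
Art. VIII. revenue $1,525,000 > $1,325,000 → Annual Registration exemption does not apply.
Art. IX. closes 11:00 PM, after 10:00 PM; revenue $1,525,000 > $1,225,000 → Standard Permit required.
Art. X. revenue $1,525,000 < $2,300,000 → High-Revenue Permit not required.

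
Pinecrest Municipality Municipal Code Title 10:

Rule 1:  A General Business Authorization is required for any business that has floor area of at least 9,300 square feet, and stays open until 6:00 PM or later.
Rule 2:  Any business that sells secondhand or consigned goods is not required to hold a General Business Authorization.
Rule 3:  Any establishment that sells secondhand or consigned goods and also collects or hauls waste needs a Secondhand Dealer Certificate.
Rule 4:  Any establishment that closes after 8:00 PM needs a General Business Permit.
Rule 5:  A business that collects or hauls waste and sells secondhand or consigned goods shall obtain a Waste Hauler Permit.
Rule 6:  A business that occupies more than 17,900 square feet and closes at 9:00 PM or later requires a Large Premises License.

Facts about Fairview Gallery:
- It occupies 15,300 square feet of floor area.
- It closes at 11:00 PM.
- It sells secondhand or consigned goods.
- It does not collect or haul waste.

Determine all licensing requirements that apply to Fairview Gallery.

Rule 1: floor area 15,300 square feet ≥ 9,300 square feet; closes 11:00 PM, after 6:00 PM → General Business Authorization required.
Rule 2: sells secondhand or consigned goods → exempt from General Business Authorization.
Rule 3: sells secondhand or consigned goods; does not collect or haul waste → Secondhand Dealer Certificate not required.
Rule 4: closes 11:00 PM, after 8:00 PM → General Business Permit required.
Rule 5: does not collect or haul waste; sells secondhand or consigned goods → Waste Hauler Permit not required.
Rule 6: floor area 15,300 square feet ≤ 17,900 square feet; closes 11:00 PM, after 9:00 PM → Large Premises License not required.

General Business Permit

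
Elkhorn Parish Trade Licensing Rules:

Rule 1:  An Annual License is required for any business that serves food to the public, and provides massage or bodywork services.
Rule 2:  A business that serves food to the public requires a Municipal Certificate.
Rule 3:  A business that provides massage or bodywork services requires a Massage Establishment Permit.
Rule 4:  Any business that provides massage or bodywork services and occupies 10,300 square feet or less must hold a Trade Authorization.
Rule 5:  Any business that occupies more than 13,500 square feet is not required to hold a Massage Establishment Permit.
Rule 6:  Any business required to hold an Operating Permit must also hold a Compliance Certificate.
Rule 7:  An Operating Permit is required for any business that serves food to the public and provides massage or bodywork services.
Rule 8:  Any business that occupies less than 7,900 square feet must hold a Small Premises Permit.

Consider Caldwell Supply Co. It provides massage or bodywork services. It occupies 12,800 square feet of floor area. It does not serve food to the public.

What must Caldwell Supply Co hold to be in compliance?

Massage Establishment Permit

Rule 1: does not serve food to the public; provides massage or bodywork services → Annual License not required.
Rule 2: does not serve food to the public → Municipal Certificate not required.
Rule 3: provides massage or bodywork services → Massage Establishment Permit required.
Rule 4: provides massage or bodywork services; floor area 12,800 square feet > 10,300 square feet → Trade Authorization not required.
Rule 5: floor area 12,800 square feet ≤ 13,500 square feet → Massage Establishment Permit exemption does not apply.
Rule 6: Operating Permit is not required → no effect.
Rule 7: does not serve food to the public; provides massage or bodywork services → Operating Permit not required.
Rule 8: floor area 12,800 square feet ≥ 7,900 square feet → Small Premises Permit not required.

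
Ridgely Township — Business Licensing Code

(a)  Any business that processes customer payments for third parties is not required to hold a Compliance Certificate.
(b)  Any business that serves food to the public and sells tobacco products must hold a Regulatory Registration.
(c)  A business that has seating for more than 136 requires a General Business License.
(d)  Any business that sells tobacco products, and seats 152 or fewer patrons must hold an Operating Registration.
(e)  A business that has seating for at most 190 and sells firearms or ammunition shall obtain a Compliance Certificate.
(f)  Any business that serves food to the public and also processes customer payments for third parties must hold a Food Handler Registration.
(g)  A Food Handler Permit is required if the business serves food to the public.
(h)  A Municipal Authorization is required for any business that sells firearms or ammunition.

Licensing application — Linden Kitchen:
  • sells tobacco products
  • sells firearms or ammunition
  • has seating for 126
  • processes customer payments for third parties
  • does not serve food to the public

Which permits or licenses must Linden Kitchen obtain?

Municipal Authorization, Operating Registration

(a) processes customer payments for third parties → exempt from Compliance Certificate.
(b) does not serve food to the public; sells tobacco products → Regulatory Registration not required.
(c) seating 126 ≤ 136 → General Business License not required.
(d) sells tobacco products; seating 126 ≤ 152 → Operating Registration required.
(e) seating 126 ≤ 190; sells firearms or ammunition → Compliance Certificate required.
(f) does not serve food to the public; processes customer payments for third parties → Food Handler Registration not required.
(g) does not serve food to the public → Food Handler Permit not required.
(h) sells firearms or ammunition → Municipal Authorization required.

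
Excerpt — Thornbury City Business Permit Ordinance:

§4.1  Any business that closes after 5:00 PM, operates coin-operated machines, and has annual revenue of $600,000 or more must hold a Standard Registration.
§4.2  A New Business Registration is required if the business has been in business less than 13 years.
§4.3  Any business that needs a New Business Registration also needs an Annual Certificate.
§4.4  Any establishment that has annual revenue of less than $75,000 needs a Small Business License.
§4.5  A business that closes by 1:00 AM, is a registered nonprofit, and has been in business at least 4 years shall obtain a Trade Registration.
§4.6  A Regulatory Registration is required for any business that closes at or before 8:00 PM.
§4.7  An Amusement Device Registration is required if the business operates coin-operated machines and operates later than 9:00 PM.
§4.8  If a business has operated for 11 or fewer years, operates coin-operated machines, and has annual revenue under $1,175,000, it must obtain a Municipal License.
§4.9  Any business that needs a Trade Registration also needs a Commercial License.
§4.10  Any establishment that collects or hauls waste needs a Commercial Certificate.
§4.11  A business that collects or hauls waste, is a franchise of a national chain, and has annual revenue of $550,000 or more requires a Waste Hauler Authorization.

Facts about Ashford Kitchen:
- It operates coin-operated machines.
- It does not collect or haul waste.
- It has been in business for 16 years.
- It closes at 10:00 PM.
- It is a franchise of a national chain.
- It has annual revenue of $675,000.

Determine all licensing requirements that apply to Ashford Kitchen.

Amusement Device Registration, Standard Registration

§4.1 closes 10:00 PM, after 5:00 PM; operates coin-operated machines; revenue $675,000 ≥ $600,000 → Standard Registration required.
§4.2 years in business 16 ≥ 13 → New Business Registration not required.
§4.3 New Business Registration is not required → no effect.
§4.4 revenue $675,000 ≥ $75,000 → Small Business License not required.
§4.5 closes 10:00 PM, at/before 1:00 AM; is a franchise of a national chain (not: is a registered nonprofit); years in business 16 ≥ 4 → Trade Registration not required.
§4.6 closes 10:00 PM, after 8:00 PM → Regulatory Registration not required.
§4.7 operates coin-operated machines; closes 10:00 PM, after 9:00 PM → Amusement Device Registration required.
§4.8 years in business 16 > 11; operates coin-operated machines; revenue $675,000 < $1,175,000 → Municipal License not required.
§4.9 Trade Registration is not required → no effect.
§4.10 does not collect or haul waste → Commercial Certificate not required.
§4.11 does not collect or haul waste; is a franchise of a national chain; revenue $675,000 ≥ $550,000 → Waste Hauler Authorization not required.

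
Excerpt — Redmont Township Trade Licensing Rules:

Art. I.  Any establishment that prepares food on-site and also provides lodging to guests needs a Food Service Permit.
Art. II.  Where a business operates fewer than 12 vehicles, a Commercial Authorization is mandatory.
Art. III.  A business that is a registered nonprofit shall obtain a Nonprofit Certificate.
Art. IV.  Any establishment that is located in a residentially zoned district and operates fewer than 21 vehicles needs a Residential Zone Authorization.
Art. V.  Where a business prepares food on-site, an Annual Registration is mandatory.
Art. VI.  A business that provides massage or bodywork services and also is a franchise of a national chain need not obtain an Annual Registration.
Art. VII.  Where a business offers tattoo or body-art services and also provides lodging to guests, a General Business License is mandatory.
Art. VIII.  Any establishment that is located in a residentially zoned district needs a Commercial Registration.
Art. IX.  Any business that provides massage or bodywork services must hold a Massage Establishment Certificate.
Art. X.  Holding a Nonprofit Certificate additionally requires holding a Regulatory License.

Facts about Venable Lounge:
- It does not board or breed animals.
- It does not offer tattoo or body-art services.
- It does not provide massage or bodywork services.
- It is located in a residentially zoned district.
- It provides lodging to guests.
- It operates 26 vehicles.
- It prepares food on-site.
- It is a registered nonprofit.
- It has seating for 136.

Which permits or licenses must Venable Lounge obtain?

Annual Registration, Commercial Registration, Food Service Permit, Nonprofit Certificate, Regulatory License

Art. I. prepares food on-site; provides lodging to guests → Food Service Permit required.
Art. II. vehicles 26 ≥ 12 → Commercial Authorization not required.
Art. III. is a registered nonprofit → Nonprofit Certificate required.
Art. IV. is located in a residentially zoned district; vehicles 26 ≥ 21 → Residential Zone Authorization not required.
Art. V. prepares food on-site → Annual Registration required.
Art. VI. does not provide massage or bodywork services; is a registered nonprofit (not: is a franchise of a national chain) → Annual Registration exemption does not apply.
Art. VII. does not offer tattoo or body-art services; provides lodging to guests → General Business License not required.
Art. VIII. is located in a residentially zoned district → Commercial Registration required.
Art. IX. does not provide massage or bodywork services → Massage Establishment Certificate not required.
Art. X. Nonprofit Certificate is required → Regulatory License also required.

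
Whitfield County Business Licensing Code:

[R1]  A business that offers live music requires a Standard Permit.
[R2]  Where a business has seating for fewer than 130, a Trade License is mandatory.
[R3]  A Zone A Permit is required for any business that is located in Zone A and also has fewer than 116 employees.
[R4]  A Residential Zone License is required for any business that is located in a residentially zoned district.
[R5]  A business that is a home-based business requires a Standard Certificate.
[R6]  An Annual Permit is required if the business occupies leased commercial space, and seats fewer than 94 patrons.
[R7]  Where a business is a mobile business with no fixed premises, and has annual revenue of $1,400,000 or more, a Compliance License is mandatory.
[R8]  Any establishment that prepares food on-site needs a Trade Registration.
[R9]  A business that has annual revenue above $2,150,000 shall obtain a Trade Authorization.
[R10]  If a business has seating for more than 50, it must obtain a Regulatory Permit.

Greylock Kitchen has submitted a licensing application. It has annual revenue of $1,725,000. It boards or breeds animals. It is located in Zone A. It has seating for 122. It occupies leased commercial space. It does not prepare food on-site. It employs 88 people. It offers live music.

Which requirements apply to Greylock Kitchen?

[R1] offers live music → Standard Permit required.
[R2] seating 122 < 130 → Trade License required.
[R3] is located in Zone A; employees 88 < 116 → Zone A Permit required.
[R4] is located in Zone A (not: is located in a residentially zoned district) → Residential Zone License not required.
[R5] occupies leased commercial space (not: is a home-based business) → Standard Certificate not required.
[R6] occupies leased commercial space; seating 122 ≥ 94 → Annual Permit not required.
[R7] occupies leased commercial space (not: is a mobile business with no fixed premises); revenue $1,725,000 ≥ $1,400,000 → Compliance License not required.
[R8] does not prepare food on-site → Trade Registration not required.
[R9] revenue $1,725,000 ≤ $2,150,000 → Trade Authorization not required.
[R10] seating 122 > 50 → Regulatory Permit required.

Regulatory Permit, Standard Permit, Trade License, Zone A Permit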